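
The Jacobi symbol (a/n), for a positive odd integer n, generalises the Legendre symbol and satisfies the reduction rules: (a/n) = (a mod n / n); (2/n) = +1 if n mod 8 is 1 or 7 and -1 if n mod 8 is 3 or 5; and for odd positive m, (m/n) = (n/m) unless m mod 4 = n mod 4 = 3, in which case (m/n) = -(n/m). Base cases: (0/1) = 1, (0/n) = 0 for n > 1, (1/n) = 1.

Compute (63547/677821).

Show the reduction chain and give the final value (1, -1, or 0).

reciprocity: (63547/677821) = +1·(677821/63547) since 63547 mod 4 = 3, 677821 mod 4 = 1; sign now +1
(677821/63547) = (42351/63547)   [reduce mod 63547]
reciprocity: (42351/63547) = -1·(63547/42351) since 42351 mod 4 = 3, 63547 mod 4 = 3; sign now -1
(63547/42351) = (21196/42351)   [reduce mod 42351]
21196 = 2^2·5299; (2/42351) = +1 since 42351 mod 8 = 7, so (21196/42351) = (+1)^2·(5299/42351); sign now -1
reciprocity: (5299/42351) = -1·(42351/5299) since 5299 mod 4 = 3, 42351 mod 4 = 3; sign now +1
(42351/5299) = (5258/5299)   [reduce mod 5299]
5258 = 2^1·2629; (2/5299) = -1 since 5299 mod 8 = 3, so (5258/5299) = (-1)^1·(2629/5299); sign now -1
reciprocity: (2629/5299) = +1·(5299/2629) since 2629 mod 4 = 1, 5299 mod 4 = 3; sign now -1
(5299/2629) = (41/2629)   [reduce mod 2629]
reciprocity: (41/2629) = +1·(2629/41) since 41 mod 4 = 1, 2629 mod 4 = 1; sign now -1
(2629/41) = (5/41)   [reduce mod 41]
reciprocity: (5/41) = +1·(41/5) since 5 mod 4 = 1, 41 mod 4 = 1; sign now -1
(41/5) = (1/5)   [reduce mod 5]
(1/5) = 1; final value = sign = -1

-1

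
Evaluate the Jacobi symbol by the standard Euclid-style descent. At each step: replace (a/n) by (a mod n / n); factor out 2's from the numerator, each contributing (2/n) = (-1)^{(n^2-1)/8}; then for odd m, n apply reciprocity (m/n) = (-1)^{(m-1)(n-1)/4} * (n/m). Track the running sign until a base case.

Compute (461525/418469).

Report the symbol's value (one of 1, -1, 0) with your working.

(461525/418469): 461525 mod 418469 = 43056, so (461525/418469) = (43056/418469)
factor out 2^4: 43056 = 2^4·2691; with 418469 mod 8 = 5, (2/418469) = -1; sign now +1; continue with (2691/418469)
flip (2691/418469) -> (418469/2691): both odd, 2691 mod 4 = 3, 418469 mod 4 = 1, so the flip contributes +1; sign now +1
(418469/2691): 418469 mod 2691 = 1364, so (418469/2691) = (1364/2691)
factor out 2^2: 1364 = 2^2·341; with 2691 mod 8 = 3, (2/2691) = -1; sign now +1; continue with (341/2691)
flip (341/2691) -> (2691/341): both odd, 341 mod 4 = 1, 2691 mod 4 = 3, so the flip contributes +1; sign now +1
(2691/341): 2691 mod 341 = 304, so (2691/341) = (304/341)
factor out 2^4: 304 = 2^4·19; with 341 mod 8 = 5, (2/341) = -1; sign now +1; continue with (19/341)
flip (19/341) -> (341/19): both odd, 19 mod 4 = 3, 341 mod 4 = 1, so the flip contributes +1; sign now +1
(341/19): 341 mod 19 = 18, so (341/19) = (18/19)
factor out 2^1: 18 = 2^1·9; with 19 mod 8 = 3, (2/19) = -1; sign now -1; continue with (9/19)
flip (9/19) -> (19/9): both odd, 9 mod 4 = 1, 19 mod 4 = 3, so the flip contributes +1; sign now -1
(19/9): 19 mod 9 = 1, so (19/9) = (1/9)
reached (1/9) = 1, so the symbol is -1

-1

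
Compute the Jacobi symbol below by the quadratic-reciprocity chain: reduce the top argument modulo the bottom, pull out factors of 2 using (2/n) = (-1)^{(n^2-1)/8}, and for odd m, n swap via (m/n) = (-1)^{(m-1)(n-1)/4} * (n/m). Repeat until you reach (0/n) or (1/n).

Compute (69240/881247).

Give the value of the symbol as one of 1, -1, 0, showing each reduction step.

0

69240 = 2^3·8655; (2/881247) = +1 since 881247 mod 8 = 7, so (69240/881247) = (+1)^3·(8655/881247); sign now +1
reciprocity: (8655/881247) = -1·(881247/8655) since 8655 mod 4 = 3, 881247 mod 4 = 3; sign now -1
(881247/8655) = (7092/8655)   [reduce mod 8655]
7092 = 2^2·1773; (2/8655) = +1 since 8655 mod 8 = 7, so (7092/8655) = (+1)^2·(1773/8655); sign now -1
reciprocity: (1773/8655) = +1·(8655/1773) since 1773 mod 4 = 1, 8655 mod 4 = 3; sign now -1
(8655/1773) = (1563/1773)   [reduce mod 1773]
reciprocity: (1563/1773) = +1·(1773/1563) since 1563 mod 4 = 3, 1773 mod 4 = 1; sign now -1
(1773/1563) = (210/1563)   [reduce mod 1563]
210 = 2^1·105; (2/1563) = -1 since 1563 mod 8 = 3, so (210/1563) = (-1)^1·(105/1563); sign now +1
reciprocity: (105/1563) = +1·(1563/105) since 105 mod 4 = 1, 1563 mod 4 = 3; sign now +1
(1563/105) = (93/105)   [reduce mod 105]
reciprocity: (93/105) = +1·(105/93) since 93 mod 4 = 1, 105 mod 4 = 1; sign now +1
(105/93) = (12/93)   [reduce mod 93]
12 = 2^2·3; (2/93) = -1 since 93 mod 8 = 5, so (12/93) = (-1)^2·(3/93); sign now +1
reciprocity: (3/93) = +1·(93/3) since 3 mod 4 = 3, 93 mod 4 = 1; sign now +1
(93/3) = (0/3)   [reduce mod 3]
(0/3) = 0   [gcd(a, n) > 1]; final value = 0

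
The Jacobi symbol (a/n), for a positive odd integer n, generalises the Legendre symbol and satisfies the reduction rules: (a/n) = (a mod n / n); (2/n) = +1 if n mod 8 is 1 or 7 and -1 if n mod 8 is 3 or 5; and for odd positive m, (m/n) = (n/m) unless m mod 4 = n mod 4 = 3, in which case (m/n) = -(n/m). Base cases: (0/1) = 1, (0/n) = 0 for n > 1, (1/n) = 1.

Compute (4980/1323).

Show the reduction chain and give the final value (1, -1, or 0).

0

(4980/1323): 4980 mod 1323 = 1011, so (4980/1323) = (1011/1323)
flip (1011/1323) -> (1323/1011): both odd, 1011 mod 4 = 3, 1323 mod 4 = 3, so the flip contributes -1; sign now -1
(1323/1011): 1323 mod 1011 = 312, so (1323/1011) = (312/1011)
factor out 2^3: 312 = 2^3·39; with 1011 mod 8 = 3, (2/1011) = -1; sign now +1; continue with (39/1011)
flip (39/1011) -> (1011/39): both odd, 39 mod 4 = 3, 1011 mod 4 = 3, so the flip contributes -1; sign now -1
(1011/39): 1011 mod 39 = 36, so (1011/39) = (36/39)
factor out 2^2: 36 = 2^2·9; with 39 mod 8 = 7, (2/39) = +1; sign now -1; continue with (9/39)
flip (9/39) -> (39/9): both odd, 9 mod 4 = 1, 39 mod 4 = 3, so the flip contributes +1; sign now -1
(39/9): 39 mod 9 = 3, so (39/9) = (3/9)
flip (3/9) -> (9/3): both odd, 3 mod 4 = 3, 9 mod 4 = 1, so the flip contributes +1; sign now -1
(9/3): 9 mod 3 = 0, so (9/3) = (0/3)
reached (0/3); gcd(a, n) > 1, so (0/3) = 0 and the symbol is 0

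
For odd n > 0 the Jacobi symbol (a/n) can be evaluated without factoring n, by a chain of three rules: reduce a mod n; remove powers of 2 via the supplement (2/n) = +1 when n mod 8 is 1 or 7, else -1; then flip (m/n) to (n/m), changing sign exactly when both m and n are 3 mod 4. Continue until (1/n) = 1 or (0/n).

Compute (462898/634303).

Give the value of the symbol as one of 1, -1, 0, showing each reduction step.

462898 = 2^1·231449; (2/634303) = +1 since 634303 mod 8 = 7, so (462898/634303) = (+1)^1·(231449/634303); sign now +1
reciprocity: (231449/634303) = +1·(634303/231449) since 231449 mod 4 = 1, 634303 mod 4 = 3; sign now +1
(634303/231449) = (171405/231449)   [reduce mod 231449]
reciprocity: (171405/231449) = +1·(231449/171405) since 171405 mod 4 = 1, 231449 mod 4 = 1; sign now +1
(231449/171405) = (60044/171405)   [reduce mod 171405]
60044 = 2^2·15011; (2/171405) = -1 since 171405 mod 8 = 5, so (60044/171405) = (-1)^2·(15011/171405); sign now +1
reciprocity: (15011/171405) = +1·(171405/15011) since 15011 mod 4 = 3, 171405 mod 4 = 1; sign now +1
(171405/15011) = (6284/15011)   [reduce mod 15011]
6284 = 2^2·1571; (2/15011) = -1 since 15011 mod 8 = 3, so (6284/15011) = (-1)^2·(1571/15011); sign now +1
reciprocity: (1571/15011) = -1·(15011/1571) since 1571 mod 4 = 3, 15011 mod 4 = 3; sign now -1
(15011/1571) = (872/1571)   [reduce mod 1571]
872 = 2^3·109; (2/1571) = -1 since 1571 mod 8 = 3, so (872/1571) = (-1)^3·(109/1571); sign now +1
reciprocity: (109/1571) = +1·(1571/109) since 109 mod 4 = 1, 1571 mod 4 = 3; sign now +1
(1571/109) = (45/109)   [reduce mod 109]
reciprocity: (45/109) = +1·(109/45) since 45 mod 4 = 1, 109 mod 4 = 1; sign now +1
(109/45) = (19/45)   [reduce mod 45]
reciprocity: (19/45) = +1·(45/19) since 19 mod 4 = 3, 45 mod 4 = 1; sign now +1
(45/19) = (7/19)   [reduce mod 19]
reciprocity: (7/19) = -1·(19/7) since 7 mod 4 = 3, 19 mod 4 = 3; sign now -1
(19/7) = (5/7)   [reduce mod 7]
reciprocity: (5/7) = +1·(7/5) since 5 mod 4 = 1, 7 mod 4 = 3; sign now -1
(7/5) = (2/5)   [reduce mod 5]
2 = 2^1·1; (2/5) = -1 since 5 mod 8 = 5, so (2/5) = (-1)^1·(1/5); sign now +1
(1/5) = 1; final value = sign = +1

1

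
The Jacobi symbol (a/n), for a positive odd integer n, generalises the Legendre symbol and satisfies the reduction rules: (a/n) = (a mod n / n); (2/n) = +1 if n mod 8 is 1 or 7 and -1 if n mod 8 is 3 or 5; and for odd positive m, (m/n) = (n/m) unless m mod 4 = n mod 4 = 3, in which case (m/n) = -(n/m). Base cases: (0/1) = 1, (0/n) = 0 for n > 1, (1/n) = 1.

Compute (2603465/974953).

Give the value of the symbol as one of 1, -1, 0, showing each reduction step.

(2603465/974953) = (653559/974953)   [reduce mod 974953]
reciprocity: (653559/974953) = +1·(974953/653559) since 653559 mod 4 = 3, 974953 mod 4 = 1; sign now +1
(974953/653559) = (321394/653559)   [reduce mod 653559]
321394 = 2^1·160697; (2/653559) = +1 since 653559 mod 8 = 7, so (321394/653559) = (+1)^1·(160697/653559); sign now +1
reciprocity: (160697/653559) = +1·(653559/160697) since 160697 mod 4 = 1, 653559 mod 4 = 3; sign now +1
(653559/160697) = (10771/160697)   [reduce mod 160697]
reciprocity: (10771/160697) = +1·(160697/10771) since 10771 mod 4 = 3, 160697 mod 4 = 1; sign now +1
(160697/10771) = (9903/10771)   [reduce mod 10771]
reciprocity: (9903/10771) = -1·(10771/9903) since 9903 mod 4 = 3, 10771 mod 4 = 3; sign now -1
(10771/9903) = (868/9903)   [reduce mod 9903]
868 = 2^2·217; (2/9903) = +1 since 9903 mod 8 = 7, so (868/9903) = (+1)^2·(217/9903); sign now -1
reciprocity: (217/9903) = +1·(9903/217) since 217 mod 4 = 1, 9903 mod 4 = 3; sign now -1
(9903/217) = (138/217)   [reduce mod 217]
138 = 2^1·69; (2/217) = +1 since 217 mod 8 = 1, so (138/217) = (+1)^1·(69/217); sign now -1
reciprocity: (69/217) = +1·(217/69) since 69 mod 4 = 1, 217 mod 4 = 1; sign now -1
(217/69) = (10/69)   [reduce mod 69]
10 = 2^1·5; (2/69) = -1 since 69 mod 8 = 5, so (10/69) = (-1)^1·(5/69); sign now +1
reciprocity: (5/69) = +1·(69/5) since 5 mod 4 = 1, 69 mod 4 = 1; sign now +1
(69/5) = (4/5)   [reduce mod 5]
4 = 2^2·1; (2/5) = -1 since 5 mod 8 = 5, so (4/5) = (-1)^2·(1/5); sign now +1
(1/5) = 1; final value = sign = +1

1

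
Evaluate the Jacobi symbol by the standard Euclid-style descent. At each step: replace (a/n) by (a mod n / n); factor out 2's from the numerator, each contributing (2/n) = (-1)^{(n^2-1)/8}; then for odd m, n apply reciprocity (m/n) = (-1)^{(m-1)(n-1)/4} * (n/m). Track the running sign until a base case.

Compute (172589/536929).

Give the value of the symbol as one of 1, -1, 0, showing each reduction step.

1

reciprocity: (172589/536929) = +1·(536929/172589) since 172589 mod 4 = 1, 536929 mod 4 = 1; sign now +1
(536929/172589) = (19162/172589)   [reduce mod 172589]
19162 = 2^1·9581; (2/172589) = -1 since 172589 mod 8 = 5, so (19162/172589) = (-1)^1·(9581/172589); sign now -1
reciprocity: (9581/172589) = +1·(172589/9581) since 9581 mod 4 = 1, 172589 mod 4 = 1; sign now -1
(172589/9581) = (131/9581)   [reduce mod 9581]
reciprocity: (131/9581) = +1·(9581/131) since 131 mod 4 = 3, 9581 mod 4 = 1; sign now -1
(9581/131) = (18/131)   [reduce mod 131]
18 = 2^1·9; (2/131) = -1 since 131 mod 8 = 3, so (18/131) = (-1)^1·(9/131); sign now +1
reciprocity: (9/131) = +1·(131/9) since 9 mod 4 = 1, 131 mod 4 = 3; sign now +1
(131/9) = (5/9)   [reduce mod 9]
reciprocity: (5/9) = +1·(9/5) since 5 mod 4 = 1, 9 mod 4 = 1; sign now +1
(9/5) = (4/5)   [reduce mod 5]
4 = 2^2·1; (2/5) = -1 since 5 mod 8 = 5, so (4/5) = (-1)^2·(1/5); sign now +1
(1/5) = 1; final value = sign = +1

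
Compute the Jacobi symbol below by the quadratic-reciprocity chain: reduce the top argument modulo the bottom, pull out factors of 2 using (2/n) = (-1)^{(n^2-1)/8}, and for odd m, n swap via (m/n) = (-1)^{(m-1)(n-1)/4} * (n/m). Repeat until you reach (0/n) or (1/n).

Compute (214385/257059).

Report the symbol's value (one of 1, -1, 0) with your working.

flip (214385/257059) -> (257059/214385): both odd, 214385 mod 4 = 1, 257059 mod 4 = 3, so the flip contributes +1; sign now +1
(257059/214385): 257059 mod 214385 = 42674, so (257059/214385) = (42674/214385)
factor out 2^1: 42674 = 2^1·21337; with 214385 mod 8 = 1, (2/214385) = +1; sign now +1; continue with (21337/214385)
flip (21337/214385) -> (214385/21337): both odd, 21337 mod 4 = 1, 214385 mod 4 = 1, so the flip contributes +1; sign now +1
(214385/21337): 214385 mod 21337 = 1015, so (214385/21337) = (1015/21337)
flip (1015/21337) -> (21337/1015): both odd, 1015 mod 4 = 3, 21337 mod 4 = 1, so the flip contributes +1; sign now +1
(21337/1015): 21337 mod 1015 = 22, so (21337/1015) = (22/1015)
factor out 2^1: 22 = 2^1·11; with 1015 mod 8 = 7, (2/1015) = +1; sign now +1; continue with (11/1015)
flip (11/1015) -> (1015/11): both odd, 11 mod 4 = 3, 1015 mod 4 = 3, so the flip contributes -1; sign now -1
(1015/11): 1015 mod 11 = 3, so (1015/11) = (3/11)
flip (3/11) -> (11/3): both odd, 3 mod 4 = 3, 11 mod 4 = 3, so the flip contributes -1; sign now +1
(11/3): 11 mod 3 = 2, so (11/3) = (2/3)
factor out 2^1: 2 = 2^1·1; with 3 mod 8 = 3, (2/3) = -1; sign now -1; continue with (1/3)
reached (1/3) = 1, so the symbol is -1

-1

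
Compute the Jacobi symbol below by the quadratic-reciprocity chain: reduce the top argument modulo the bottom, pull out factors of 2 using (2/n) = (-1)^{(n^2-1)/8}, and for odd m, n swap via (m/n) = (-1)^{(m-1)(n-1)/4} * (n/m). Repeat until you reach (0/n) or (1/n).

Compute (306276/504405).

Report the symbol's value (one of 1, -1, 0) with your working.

factor out 2^2: 306276 = 2^2·76569; with 504405 mod 8 = 5, (2/504405) = -1; sign now +1; continue with (76569/504405)
flip (76569/504405) -> (504405/76569): both odd, 76569 mod 4 = 1, 504405 mod 4 = 1, so the flip contributes +1; sign now +1
(504405/76569): 504405 mod 76569 = 44991, so (504405/76569) = (44991/76569)
flip (44991/76569) -> (76569/44991): both odd, 44991 mod 4 = 3, 76569 mod 4 = 1, so the flip contributes +1; sign now +1
(76569/44991): 76569 mod 44991 = 31578, so (76569/44991) = (31578/44991)
factor out 2^1: 31578 = 2^1·15789; with 44991 mod 8 = 7, (2/44991) = +1; sign now +1; continue with (15789/44991)
flip (15789/44991) -> (44991/15789): both odd, 15789 mod 4 = 1, 44991 mod 4 = 3, so the flip contributes +1; sign now +1
(44991/15789): 44991 mod 15789 = 13413, so (44991/15789) = (13413/15789)
flip (13413/15789) -> (15789/13413): both odd, 13413 mod 4 = 1, 15789 mod 4 = 1, so the flip contributes +1; sign now +1
(15789/13413): 15789 mod 13413 = 2376, so (15789/13413) = (2376/13413)
factor out 2^3: 2376 = 2^3·297; with 13413 mod 8 = 5, (2/13413) = -1; sign now -1; continue with (297/13413)
flip (297/13413) -> (13413/297): both odd, 297 mod 4 = 1, 13413 mod 4 = 1, so the flip contributes +1; sign now -1
(13413/297): 13413 mod 297 = 48, so (13413/297) = (48/297)
factor out 2^4: 48 = 2^4·3; with 297 mod 8 = 1, (2/297) = +1; sign now -1; continue with (3/297)
flip (3/297) -> (297/3): both odd, 3 mod 4 = 3, 297 mod 4 = 1, so the flip contributes +1; sign now -1
(297/3): 297 mod 3 = 0, so (297/3) = (0/3)
reached (0/3); gcd(a, n) > 1, so (0/3) = 0 and the symbol is 0

0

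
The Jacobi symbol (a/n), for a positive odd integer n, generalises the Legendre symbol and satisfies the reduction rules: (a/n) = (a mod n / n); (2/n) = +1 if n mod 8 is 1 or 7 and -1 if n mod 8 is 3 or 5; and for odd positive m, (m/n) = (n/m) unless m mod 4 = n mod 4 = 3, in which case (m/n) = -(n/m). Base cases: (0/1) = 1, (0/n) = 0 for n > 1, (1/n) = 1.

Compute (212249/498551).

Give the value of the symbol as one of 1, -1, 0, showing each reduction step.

1

flip (212249/498551) -> (498551/212249): both odd, 212249 mod 4 = 1, 498551 mod 4 = 3, so the flip contributes +1; sign now +1
(498551/212249): 498551 mod 212249 = 74053, so (498551/212249) = (74053/212249)
flip (74053/212249) -> (212249/74053): both odd, 74053 mod 4 = 1, 212249 mod 4 = 1, so the flip contributes +1; sign now +1
(212249/74053): 212249 mod 74053 = 64143, so (212249/74053) = (64143/74053)
flip (64143/74053) -> (74053/64143): both odd, 64143 mod 4 = 3, 74053 mod 4 = 1, so the flip contributes +1; sign now +1
(74053/64143): 74053 mod 64143 = 9910, so (74053/64143) = (9910/64143)
factor out 2^1: 9910 = 2^1·4955; with 64143 mod 8 = 7, (2/64143) = +1; sign now +1; continue with (4955/64143)
flip (4955/64143) -> (64143/4955): both odd, 4955 mod 4 = 3, 64143 mod 4 = 3, so the flip contributes -1; sign now -1
(64143/4955): 64143 mod 4955 = 4683, so (64143/4955) = (4683/4955)
flip (4683/4955) -> (4955/4683): both odd, 4683 mod 4 = 3, 4955 mod 4 = 3, so the flip contributes -1; sign now +1
(4955/4683): 4955 mod 4683 = 272, so (4955/4683) = (272/4683)
factor out 2^4: 272 = 2^4·17; with 4683 mod 8 = 3, (2/4683) = -1; sign now +1; continue with (17/4683)
flip (17/4683) -> (4683/17): both odd, 17 mod 4 = 1, 4683 mod 4 = 3, so the flip contributes +1; sign now +1
(4683/17): 4683 mod 17 = 8, so (4683/17) = (8/17)
factor out 2^3: 8 = 2^3·1; with 17 mod 8 = 1, (2/17) = +1; sign now +1; continue with (1/17)
reached (1/17) = 1, so the symbol is +1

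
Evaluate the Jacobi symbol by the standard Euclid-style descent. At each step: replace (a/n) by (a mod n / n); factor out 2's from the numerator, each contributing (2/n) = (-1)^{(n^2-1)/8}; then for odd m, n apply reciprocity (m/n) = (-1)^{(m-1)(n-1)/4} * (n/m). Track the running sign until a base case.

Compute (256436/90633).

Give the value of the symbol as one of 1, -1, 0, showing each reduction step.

1

(256436/90633) = (75170/90633)   [reduce mod 90633]
75170 = 2^1·37585; (2/90633) = +1 since 90633 mod 8 = 1, so (75170/90633) = (+1)^1·(37585/90633); sign now +1
reciprocity: (37585/90633) = +1·(90633/37585) since 37585 mod 4 = 1, 90633 mod 4 = 1; sign now +1
(90633/37585) = (15463/37585)   [reduce mod 37585]
reciprocity: (15463/37585) = +1·(37585/15463) since 15463 mod 4 = 3, 37585 mod 4 = 1; sign now +1
(37585/15463) = (6659/15463)   [reduce mod 15463]
reciprocity: (6659/15463) = -1·(15463/6659) since 6659 mod 4 = 3, 15463 mod 4 = 3; sign now -1
(15463/6659) = (2145/6659)   [reduce mod 6659]
reciprocity: (2145/6659) = +1·(6659/2145) since 2145 mod 4 = 1, 6659 mod 4 = 3; sign now -1
(6659/2145) = (224/2145)   [reduce mod 2145]
224 = 2^5·7; (2/2145) = +1 since 2145 mod 8 = 1, so (224/2145) = (+1)^5·(7/2145); sign now -1
reciprocity: (7/2145) = +1·(2145/7) since 7 mod 4 = 3, 2145 mod 4 = 1; sign now -1
(2145/7) = (3/7)   [reduce mod 7]
reciprocity: (3/7) = -1·(7/3) since 3 mod 4 = 3, 7 mod 4 = 3; sign now +1
(7/3) = (1/3)   [reduce mod 3]
(1/3) = 1; final value = sign = +1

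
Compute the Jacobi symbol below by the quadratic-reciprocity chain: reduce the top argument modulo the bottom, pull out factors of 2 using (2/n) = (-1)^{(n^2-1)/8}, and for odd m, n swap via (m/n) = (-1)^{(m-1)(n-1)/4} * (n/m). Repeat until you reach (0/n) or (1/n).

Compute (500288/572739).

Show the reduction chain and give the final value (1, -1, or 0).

500288 = 2^6·7817; (2/572739) = -1 since 572739 mod 8 = 3, so (500288/572739) = (-1)^6·(7817/572739); sign now +1
reciprocity: (7817/572739) = +1·(572739/7817) since 7817 mod 4 = 1, 572739 mod 4 = 3; sign now +1
(572739/7817) = (2098/7817)   [reduce mod 7817]
2098 = 2^1·1049; (2/7817) = +1 since 7817 mod 8 = 1, so (2098/7817) = (+1)^1·(1049/7817); sign now +1
reciprocity: (1049/7817) = +1·(7817/1049) since 1049 mod 4 = 1, 7817 mod 4 = 1; sign now +1
(7817/1049) = (474/1049)   [reduce mod 1049]
474 = 2^1·237; (2/1049) = +1 since 1049 mod 8 = 1, so (474/1049) = (+1)^1·(237/1049); sign now +1
reciprocity: (237/1049) = +1·(1049/237) since 237 mod 4 = 1, 1049 mod 4 = 1; sign now +1
(1049/237) = (101/237)   [reduce mod 237]
reciprocity: (101/237) = +1·(237/101) since 101 mod 4 = 1, 237 mod 4 = 1; sign now +1
(237/101) = (35/101)   [reduce mod 101]
reciprocity: (35/101) = +1·(101/35) since 35 mod 4 = 3, 101 mod 4 = 1; sign now +1
(101/35) = (31/35)   [reduce mod 35]
reciprocity: (31/35) = -1·(35/31) since 31 mod 4 = 3, 35 mod 4 = 3; sign now -1
(35/31) = (4/31)   [reduce mod 31]
4 = 2^2·1; (2/31) = +1 since 31 mod 8 = 7, so (4/31) = (+1)^2·(1/31); sign now -1
(1/31) = 1; final value = sign = -1

-1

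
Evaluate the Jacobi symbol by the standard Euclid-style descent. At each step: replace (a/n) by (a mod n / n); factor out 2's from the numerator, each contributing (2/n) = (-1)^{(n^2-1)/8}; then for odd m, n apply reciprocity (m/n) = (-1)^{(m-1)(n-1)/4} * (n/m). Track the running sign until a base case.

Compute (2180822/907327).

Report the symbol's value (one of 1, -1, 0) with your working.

(2180822/907327) = (366168/907327)   [reduce mod 907327]
366168 = 2^3·45771; (2/907327) = +1 since 907327 mod 8 = 7, so (366168/907327) = (+1)^3·(45771/907327); sign now +1
reciprocity: (45771/907327) = -1·(907327/45771) since 45771 mod 4 = 3, 907327 mod 4 = 3; sign now -1
(907327/45771) = (37678/45771)   [reduce mod 45771]
37678 = 2^1·18839; (2/45771) = -1 since 45771 mod 8 = 3, so (37678/45771) = (-1)^1·(18839/45771); sign now +1
reciprocity: (18839/45771) = -1·(45771/18839) since 18839 mod 4 = 3, 45771 mod 4 = 3; sign now -1
(45771/18839) = (8093/18839)   [reduce mod 18839]
reciprocity: (8093/18839) = +1·(18839/8093) since 8093 mod 4 = 1, 18839 mod 4 = 3; sign now -1
(18839/8093) = (2653/8093)   [reduce mod 8093]
reciprocity: (2653/8093) = +1·(8093/2653) since 2653 mod 4 = 1, 8093 mod 4 = 1; sign now -1
(8093/2653) = (134/2653)   [reduce mod 2653]
134 = 2^1·67; (2/2653) = -1 since 2653 mod 8 = 5, so (134/2653) = (-1)^1·(67/2653); sign now +1
reciprocity: (67/2653) = +1·(2653/67) since 67 mod 4 = 3, 2653 mod 4 = 1; sign now +1
(2653/67) = (40/67)   [reduce mod 67]
40 = 2^3·5; (2/67) = -1 since 67 mod 8 = 3, so (40/67) = (-1)^3·(5/67); sign now -1
reciprocity: (5/67) = +1·(67/5) since 5 mod 4 = 1, 67 mod 4 = 3; sign now -1
(67/5) = (2/5)   [reduce mod 5]
2 = 2^1·1; (2/5) = -1 since 5 mod 8 = 5, so (2/5) = (-1)^1·(1/5); sign now +1
(1/5) = 1; final value = sign = +1

1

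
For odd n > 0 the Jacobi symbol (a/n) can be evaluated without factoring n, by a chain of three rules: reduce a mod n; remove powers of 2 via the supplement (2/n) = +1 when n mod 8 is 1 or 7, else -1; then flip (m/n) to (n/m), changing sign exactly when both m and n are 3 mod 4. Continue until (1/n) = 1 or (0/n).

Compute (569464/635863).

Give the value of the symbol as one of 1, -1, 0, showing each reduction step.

-1

factor out 2^3: 569464 = 2^3·71183; with 635863 mod 8 = 7, (2/635863) = +1; sign now +1; continue with (71183/635863)
flip (71183/635863) -> (635863/71183): both odd, 71183 mod 4 = 3, 635863 mod 4 = 3, so the flip contributes -1; sign now -1
(635863/71183): 635863 mod 71183 = 66399, so (635863/71183) = (66399/71183)
flip (66399/71183) -> (71183/66399): both odd, 66399 mod 4 = 3, 71183 mod 4 = 3, so the flip contributes -1; sign now +1
(71183/66399): 71183 mod 66399 = 4784, so (71183/66399) = (4784/66399)
factor out 2^4: 4784 = 2^4·299; with 66399 mod 8 = 7, (2/66399) = +1; sign now +1; continue with (299/66399)
flip (299/66399) -> (66399/299): both odd, 299 mod 4 = 3, 66399 mod 4 = 3, so the flip contributes -1; sign now -1
(66399/299): 66399 mod 299 = 21, so (66399/299) = (21/299)
flip (21/299) -> (299/21): both odd, 21 mod 4 = 1, 299 mod 4 = 3, so the flip contributes +1; sign now -1
(299/21): 299 mod 21 = 5, so (299/21) = (5/21)
flip (5/21) -> (21/5): both odd, 5 mod 4 = 1, 21 mod 4 = 1, so the flip contributes +1; sign now -1
(21/5): 21 mod 5 = 1, so (21/5) = (1/5)
reached (1/5) = 1, so the symbol is -1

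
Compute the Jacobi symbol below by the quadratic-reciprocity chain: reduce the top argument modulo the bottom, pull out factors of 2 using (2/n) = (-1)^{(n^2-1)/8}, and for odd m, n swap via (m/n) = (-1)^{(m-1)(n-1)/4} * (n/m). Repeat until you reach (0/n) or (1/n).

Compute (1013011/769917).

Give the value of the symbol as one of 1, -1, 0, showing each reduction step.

1

(1013011/769917) = (243094/769917)   [reduce mod 769917]
243094 = 2^1·121547; (2/769917) = -1 since 769917 mod 8 = 5, so (243094/769917) = (-1)^1·(121547/769917); sign now -1
reciprocity: (121547/769917) = +1·(769917/121547) since 121547 mod 4 = 3, 769917 mod 4 = 1; sign now -1
(769917/121547) = (40635/121547)   [reduce mod 121547]
reciprocity: (40635/121547) = -1·(121547/40635) since 40635 mod 4 = 3, 121547 mod 4 = 3; sign now +1
(121547/40635) = (40277/40635)   [reduce mod 40635]
reciprocity: (40277/40635) = +1·(40635/40277) since 40277 mod 4 = 1, 40635 mod 4 = 3; sign now +1
(40635/40277) = (358/40277)   [reduce mod 40277]
358 = 2^1·179; (2/40277) = -1 since 40277 mod 8 = 5, so (358/40277) = (-1)^1·(179/40277); sign now -1
reciprocity: (179/40277) = +1·(40277/179) since 179 mod 4 = 3, 40277 mod 4 = 1; sign now -1
(40277/179) = (2/179)   [reduce mod 179]
2 = 2^1·1; (2/179) = -1 since 179 mod 8 = 3, so (2/179) = (-1)^1·(1/179); sign now +1
(1/179) = 1; final value = sign = +1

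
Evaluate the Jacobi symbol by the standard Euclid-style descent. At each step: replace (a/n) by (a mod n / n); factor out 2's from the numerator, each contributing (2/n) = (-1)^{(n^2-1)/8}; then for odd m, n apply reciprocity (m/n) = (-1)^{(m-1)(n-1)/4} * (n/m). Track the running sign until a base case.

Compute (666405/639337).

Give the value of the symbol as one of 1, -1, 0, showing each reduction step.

(666405/639337): 666405 mod 639337 = 27068, so (666405/639337) = (27068/639337)
factor out 2^2: 27068 = 2^2·6767; with 639337 mod 8 = 1, (2/639337) = +1; sign now +1; continue with (6767/639337)
flip (6767/639337) -> (639337/6767): both odd, 6767 mod 4 = 3, 639337 mod 4 = 1, so the flip contributes +1; sign now +1
(639337/6767): 639337 mod 6767 = 3239, so (639337/6767) = (3239/6767)
flip (3239/6767) -> (6767/3239): both odd, 3239 mod 4 = 3, 6767 mod 4 = 3, so the flip contributes -1; sign now -1
(6767/3239): 6767 mod 3239 = 289, so (6767/3239) = (289/3239)
flip (289/3239) -> (3239/289): both odd, 289 mod 4 = 1, 3239 mod 4 = 3, so the flip contributes +1; sign now -1
(3239/289): 3239 mod 289 = 60, so (3239/289) = (60/289)
factor out 2^2: 60 = 2^2·15; with 289 mod 8 = 1, (2/289) = +1; sign now -1; continue with (15/289)
flip (15/289) -> (289/15): both odd, 15 mod 4 = 3, 289 mod 4 = 1, so the flip contributes +1; sign now -1
(289/15): 289 mod 15 = 4, so (289/15) = (4/15)
factor out 2^2: 4 = 2^2·1; with 15 mod 8 = 7, (2/15) = +1; sign now -1; continue with (1/15)
reached (1/15) = 1, so the symbol is -1

-1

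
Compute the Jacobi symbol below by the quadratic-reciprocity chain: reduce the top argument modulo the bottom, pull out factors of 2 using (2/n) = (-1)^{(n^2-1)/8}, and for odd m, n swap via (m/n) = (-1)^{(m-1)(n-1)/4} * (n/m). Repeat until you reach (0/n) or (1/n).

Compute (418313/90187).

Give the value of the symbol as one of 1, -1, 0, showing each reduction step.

(418313/90187): 418313 mod 90187 = 57565, so (418313/90187) = (57565/90187)
flip (57565/90187) -> (90187/57565): both odd, 57565 mod 4 = 1, 90187 mod 4 = 3, so the flip contributes +1; sign now +1
(90187/57565): 90187 mod 57565 = 32622, so (90187/57565) = (32622/57565)
factor out 2^1: 32622 = 2^1·16311; with 57565 mod 8 = 5, (2/57565) = -1; sign now -1; continue with (16311/57565)
flip (16311/57565) -> (57565/16311): both odd, 16311 mod 4 = 3, 57565 mod 4 = 1, so the flip contributes +1; sign now -1
(57565/16311): 57565 mod 16311 = 8632, so (57565/16311) = (8632/16311)
factor out 2^3: 8632 = 2^3·1079; with 16311 mod 8 = 7, (2/16311) = +1; sign now -1; continue with (1079/16311)
flip (1079/16311) -> (16311/1079): both odd, 1079 mod 4 = 3, 16311 mod 4 = 3, so the flip contributes -1; sign now +1
(16311/1079): 16311 mod 1079 = 126, so (16311/1079) = (126/1079)
factor out 2^1: 126 = 2^1·63; with 1079 mod 8 = 7, (2/1079) = +1; sign now +1; continue with (63/1079)
flip (63/1079) -> (1079/63): both odd, 63 mod 4 = 3, 1079 mod 4 = 3, so the flip contributes -1; sign now -1
(1079/63): 1079 mod 63 = 8, so (1079/63) = (8/63)
factor out 2^3: 8 = 2^3·1; with 63 mod 8 = 7, (2/63) = +1; sign now -1; continue with (1/63)
reached (1/63) = 1, so the symbol is -1

-1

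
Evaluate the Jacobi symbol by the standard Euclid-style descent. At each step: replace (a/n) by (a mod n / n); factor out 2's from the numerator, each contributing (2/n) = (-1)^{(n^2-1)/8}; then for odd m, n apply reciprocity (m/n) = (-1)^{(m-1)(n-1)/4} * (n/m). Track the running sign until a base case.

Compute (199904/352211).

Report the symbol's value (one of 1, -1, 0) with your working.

factor out 2^5: 199904 = 2^5·6247; with 352211 mod 8 = 3, (2/352211) = -1; sign now -1; continue with (6247/352211)
flip (6247/352211) -> (352211/6247): both odd, 6247 mod 4 = 3, 352211 mod 4 = 3, so the flip contributes -1; sign now +1
(352211/6247): 352211 mod 6247 = 2379, so (352211/6247) = (2379/6247)
flip (2379/6247) -> (6247/2379): both odd, 2379 mod 4 = 3, 6247 mod 4 = 3, so the flip contributes -1; sign now -1
(6247/2379): 6247 mod 2379 = 1489, so (6247/2379) = (1489/2379)
flip (1489/2379) -> (2379/1489): both odd, 1489 mod 4 = 1, 2379 mod 4 = 3, so the flip contributes +1; sign now -1
(2379/1489): 2379 mod 1489 = 890, so (2379/1489) = (890/1489)
factor out 2^1: 890 = 2^1·445; with 1489 mod 8 = 1, (2/1489) = +1; sign now -1; continue with (445/1489)
flip (445/1489) -> (1489/445): both odd, 445 mod 4 = 1, 1489 mod 4 = 1, so the flip contributes +1; sign now -1
(1489/445): 1489 mod 445 = 154, so (1489/445) = (154/445)
factor out 2^1: 154 = 2^1·77; with 445 mod 8 = 5, (2/445) = -1; sign now +1; continue with (77/445)
flip (77/445) -> (445/77): both odd, 77 mod 4 = 1, 445 mod 4 = 1, so the flip contributes +1; sign now +1
(445/77): 445 mod 77 = 60, so (445/77) = (60/77)
factor out 2^2: 60 = 2^2·15; with 77 mod 8 = 5, (2/77) = -1; sign now +1; continue with (15/77)
flip (15/77) -> (77/15): both odd, 15 mod 4 = 3, 77 mod 4 = 1, so the flip contributes +1; sign now +1
(77/15): 77 mod 15 = 2, so (77/15) = (2/15)
factor out 2^1: 2 = 2^1·1; with 15 mod 8 = 7, (2/15) = +1; sign now +1; continue with (1/15)
reached (1/15) = 1, so the symbol is +1

1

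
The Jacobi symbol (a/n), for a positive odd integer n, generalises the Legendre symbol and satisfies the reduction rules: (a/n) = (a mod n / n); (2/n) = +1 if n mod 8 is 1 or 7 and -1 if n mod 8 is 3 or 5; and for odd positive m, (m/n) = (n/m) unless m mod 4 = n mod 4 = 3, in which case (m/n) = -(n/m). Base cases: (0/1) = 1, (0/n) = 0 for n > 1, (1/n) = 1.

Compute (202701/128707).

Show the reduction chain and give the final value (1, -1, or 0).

(202701/128707): 202701 mod 128707 = 73994, so (202701/128707) = (73994/128707)
factor out 2^1: 73994 = 2^1·36997; with 128707 mod 8 = 3, (2/128707) = -1; sign now -1; continue with (36997/128707)
flip (36997/128707) -> (128707/36997): both odd, 36997 mod 4 = 1, 128707 mod 4 = 3, so the flip contributes +1; sign now -1
(128707/36997): 128707 mod 36997 = 17716, so (128707/36997) = (17716/36997)
factor out 2^2: 17716 = 2^2·4429; with 36997 mod 8 = 5, (2/36997) = -1; sign now -1; continue with (4429/36997)
flip (4429/36997) -> (36997/4429): both odd, 4429 mod 4 = 1, 36997 mod 4 = 1, so the flip contributes +1; sign now -1
(36997/4429): 36997 mod 4429 = 1565, so (36997/4429) = (1565/4429)
flip (1565/4429) -> (4429/1565): both odd, 1565 mod 4 = 1, 4429 mod 4 = 1, so the flip contributes +1; sign now -1
(4429/1565): 4429 mod 1565 = 1299, so (4429/1565) = (1299/1565)
flip (1299/1565) -> (1565/1299): both odd, 1299 mod 4 = 3, 1565 mod 4 = 1, so the flip contributes +1; sign now -1
(1565/1299): 1565 mod 1299 = 266, so (1565/1299) = (266/1299)
factor out 2^1: 266 = 2^1·133; with 1299 mod 8 = 3, (2/1299) = -1; sign now +1; continue with (133/1299)
flip (133/1299) -> (1299/133): both odd, 133 mod 4 = 1, 1299 mod 4 = 3, so the flip contributes +1; sign now +1
(1299/133): 1299 mod 133 = 102, so (1299/133) = (102/133)
factor out 2^1: 102 = 2^1·51; with 133 mod 8 = 5, (2/133) = -1; sign now -1; continue with (51/133)
flip (51/133) -> (133/51): both odd, 51 mod 4 = 3, 133 mod 4 = 1, so the flip contributes +1; sign now -1
(133/51): 133 mod 51 = 31, so (133/51) = (31/51)
flip (31/51) -> (51/31): both odd, 31 mod 4 = 3, 51 mod 4 = 3, so the flip contributes -1; sign now +1
(51/31): 51 mod 31 = 20, so (51/31) = (20/31)
factor out 2^2: 20 = 2^2·5; with 31 mod 8 = 7, (2/31) = +1; sign now +1; continue with (5/31)
flip (5/31) -> (31/5): both odd, 5 mod 4 = 1, 31 mod 4 = 3, so the flip contributes +1; sign now +1
(31/5): 31 mod 5 = 1, so (31/5) = (1/5)
reached (1/5) = 1, so the symbol is +1

1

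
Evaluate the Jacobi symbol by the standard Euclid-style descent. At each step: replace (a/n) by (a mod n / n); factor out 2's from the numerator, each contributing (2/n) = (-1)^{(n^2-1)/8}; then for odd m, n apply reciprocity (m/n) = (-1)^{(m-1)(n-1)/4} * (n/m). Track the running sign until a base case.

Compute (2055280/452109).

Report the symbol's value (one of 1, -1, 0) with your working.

-1

(2055280/452109) = (246844/452109)   [reduce mod 452109]
246844 = 2^2·61711; (2/452109) = -1 since 452109 mod 8 = 5, so (246844/452109) = (-1)^2·(61711/452109); sign now +1
reciprocity: (61711/452109) = +1·(452109/61711) since 61711 mod 4 = 3, 452109 mod 4 = 1; sign now +1
(452109/61711) = (20132/61711)   [reduce mod 61711]
20132 = 2^2·5033; (2/61711) = +1 since 61711 mod 8 = 7, so (20132/61711) = (+1)^2·(5033/61711); sign now +1
reciprocity: (5033/61711) = +1·(61711/5033) since 5033 mod 4 = 1, 61711 mod 4 = 3; sign now +1
(61711/5033) = (1315/5033)   [reduce mod 5033]
reciprocity: (1315/5033) = +1·(5033/1315) since 1315 mod 4 = 3, 5033 mod 4 = 1; sign now +1
(5033/1315) = (1088/1315)   [reduce mod 1315]
1088 = 2^6·17; (2/1315) = -1 since 1315 mod 8 = 3, so (1088/1315) = (-1)^6·(17/1315); sign now +1
reciprocity: (17/1315) = +1·(1315/17) since 17 mod 4 = 1, 1315 mod 4 = 3; sign now +1
(1315/17) = (6/17)   [reduce mod 17]
6 = 2^1·3; (2/17) = +1 since 17 mod 8 = 1, so (6/17) = (+1)^1·(3/17); sign now +1
reciprocity: (3/17) = +1·(17/3) since 3 mod 4 = 3, 17 mod 4 = 1; sign now +1
(17/3) = (2/3)   [reduce mod 3]
2 = 2^1·1; (2/3) = -1 since 3 mod 8 = 3, so (2/3) = (-1)^1·(1/3); sign now -1
(1/3) = 1; final value = sign = -1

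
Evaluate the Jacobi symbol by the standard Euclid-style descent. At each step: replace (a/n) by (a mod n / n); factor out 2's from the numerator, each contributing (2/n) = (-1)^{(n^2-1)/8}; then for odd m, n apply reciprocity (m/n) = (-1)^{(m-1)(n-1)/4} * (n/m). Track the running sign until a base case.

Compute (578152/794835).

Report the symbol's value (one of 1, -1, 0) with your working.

factor out 2^3: 578152 = 2^3·72269; with 794835 mod 8 = 3, (2/794835) = -1; sign now -1; continue with (72269/794835)
flip (72269/794835) -> (794835/72269): both odd, 72269 mod 4 = 1, 794835 mod 4 = 3, so the flip contributes +1; sign now -1
(794835/72269): 794835 mod 72269 = 72145, so (794835/72269) = (72145/72269)
flip (72145/72269) -> (72269/72145): both odd, 72145 mod 4 = 1, 72269 mod 4 = 1, so the flip contributes +1; sign now -1
(72269/72145): 72269 mod 72145 = 124, so (72269/72145) = (124/72145)
factor out 2^2: 124 = 2^2·31; with 72145 mod 8 = 1, (2/72145) = +1; sign now -1; continue with (31/72145)
flip (31/72145) -> (72145/31): both odd, 31 mod 4 = 3, 72145 mod 4 = 1, so the flip contributes +1; sign now -1
(72145/31): 72145 mod 31 = 8, so (72145/31) = (8/31)
factor out 2^3: 8 = 2^3·1; with 31 mod 8 = 7, (2/31) = +1; sign now -1; continue with (1/31)
reached (1/31) = 1, so the symbol is -1

-1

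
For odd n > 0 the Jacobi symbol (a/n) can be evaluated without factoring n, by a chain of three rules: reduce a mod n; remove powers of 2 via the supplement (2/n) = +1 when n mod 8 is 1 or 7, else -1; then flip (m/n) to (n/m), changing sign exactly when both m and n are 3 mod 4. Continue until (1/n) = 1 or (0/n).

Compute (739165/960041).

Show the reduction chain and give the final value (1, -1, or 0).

reciprocity: (739165/960041) = +1·(960041/739165) since 739165 mod 4 = 1, 960041 mod 4 = 1; sign now +1
(960041/739165) = (220876/739165)   [reduce mod 739165]
220876 = 2^2·55219; (2/739165) = -1 since 739165 mod 8 = 5, so (220876/739165) = (-1)^2·(55219/739165); sign now +1
reciprocity: (55219/739165) = +1·(739165/55219) since 55219 mod 4 = 3, 739165 mod 4 = 1; sign now +1
(739165/55219) = (21318/55219)   [reduce mod 55219]
21318 = 2^1·10659; (2/55219) = -1 since 55219 mod 8 = 3, so (21318/55219) = (-1)^1·(10659/55219); sign now -1
reciprocity: (10659/55219) = -1·(55219/10659) since 10659 mod 4 = 3, 55219 mod 4 = 3; sign now +1
(55219/10659) = (1924/10659)   [reduce mod 10659]
1924 = 2^2·481; (2/10659) = -1 since 10659 mod 8 = 3, so (1924/10659) = (-1)^2·(481/10659); sign now +1
reciprocity: (481/10659) = +1·(10659/481) since 481 mod 4 = 1, 10659 mod 4 = 3; sign now +1
(10659/481) = (77/481)   [reduce mod 481]
reciprocity: (77/481) = +1·(481/77) since 77 mod 4 = 1, 481 mod 4 = 1; sign now +1
(481/77) = (19/77)   [reduce mod 77]
reciprocity: (19/77) = +1·(77/19) since 19 mod 4 = 3, 77 mod 4 = 1; sign now +1
(77/19) = (1/19)   [reduce mod 19]
(1/19) = 1; final value = sign = +1

1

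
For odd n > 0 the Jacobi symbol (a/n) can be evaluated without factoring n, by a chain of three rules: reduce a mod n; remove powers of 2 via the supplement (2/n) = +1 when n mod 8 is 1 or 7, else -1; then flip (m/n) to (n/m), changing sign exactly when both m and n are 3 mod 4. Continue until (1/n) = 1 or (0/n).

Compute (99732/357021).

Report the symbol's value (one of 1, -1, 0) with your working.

factor out 2^2: 99732 = 2^2·24933; with 357021 mod 8 = 5, (2/357021) = -1; sign now +1; continue with (24933/357021)
flip (24933/357021) -> (357021/24933): both odd, 24933 mod 4 = 1, 357021 mod 4 = 1, so the flip contributes +1; sign now +1
(357021/24933): 357021 mod 24933 = 7959, so (357021/24933) = (7959/24933)
flip (7959/24933) -> (24933/7959): both odd, 7959 mod 4 = 3, 24933 mod 4 = 1, so the flip contributes +1; sign now +1
(24933/7959): 24933 mod 7959 = 1056, so (24933/7959) = (1056/7959)
factor out 2^5: 1056 = 2^5·33; with 7959 mod 8 = 7, (2/7959) = +1; sign now +1; continue with (33/7959)
flip (33/7959) -> (7959/33): both odd, 33 mod 4 = 1, 7959 mod 4 = 3, so the flip contributes +1; sign now +1
(7959/33): 7959 mod 33 = 6, so (7959/33) = (6/33)
factor out 2^1: 6 = 2^1·3; with 33 mod 8 = 1, (2/33) = +1; sign now +1; continue with (3/33)
flip (3/33) -> (33/3): both odd, 3 mod 4 = 3, 33 mod 4 = 1, so the flip contributes +1; sign now +1
(33/3): 33 mod 3 = 0, so (33/3) = (0/3)
reached (0/3); gcd(a, n) > 1, so (0/3) = 0 and the symbol is 0

0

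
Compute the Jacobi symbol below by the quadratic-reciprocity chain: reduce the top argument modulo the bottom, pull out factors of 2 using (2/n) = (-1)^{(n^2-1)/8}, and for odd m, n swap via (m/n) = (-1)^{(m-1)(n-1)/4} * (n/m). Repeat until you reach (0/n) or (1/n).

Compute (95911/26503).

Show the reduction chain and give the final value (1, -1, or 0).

-1

(95911/26503) = (16402/26503)   [reduce mod 26503]
16402 = 2^1·8201; (2/26503) = +1 since 26503 mod 8 = 7, so (16402/26503) = (+1)^1·(8201/26503); sign now +1
reciprocity: (8201/26503) = +1·(26503/8201) since 8201 mod 4 = 1, 26503 mod 4 = 3; sign now +1
(26503/8201) = (1900/8201)   [reduce mod 8201]
1900 = 2^2·475; (2/8201) = +1 since 8201 mod 8 = 1, so (1900/8201) = (+1)^2·(475/8201); sign now +1
reciprocity: (475/8201) = +1·(8201/475) since 475 mod 4 = 3, 8201 mod 4 = 1; sign now +1
(8201/475) = (126/475)   [reduce mod 475]
126 = 2^1·63; (2/475) = -1 since 475 mod 8 = 3, so (126/475) = (-1)^1·(63/475); sign now -1
reciprocity: (63/475) = -1·(475/63) since 63 mod 4 = 3, 475 mod 4 = 3; sign now +1
(475/63) = (34/63)   [reduce mod 63]
34 = 2^1·17; (2/63) = +1 since 63 mod 8 = 7, so (34/63) = (+1)^1·(17/63); sign now +1
reciprocity: (17/63) = +1·(63/17) since 17 mod 4 = 1, 63 mod 4 = 3; sign now +1
(63/17) = (12/17)   [reduce mod 17]
12 = 2^2·3; (2/17) = +1 since 17 mod 8 = 1, so (12/17) = (+1)^2·(3/17); sign now +1
reciprocity: (3/17) = +1·(17/3) since 3 mod 4 = 3, 17 mod 4 = 1; sign now +1
(17/3) = (2/3)   [reduce mod 3]
2 = 2^1·1; (2/3) = -1 since 3 mod 8 = 3, so (2/3) = (-1)^1·(1/3); sign now -1
(1/3) = 1; final value = sign = -1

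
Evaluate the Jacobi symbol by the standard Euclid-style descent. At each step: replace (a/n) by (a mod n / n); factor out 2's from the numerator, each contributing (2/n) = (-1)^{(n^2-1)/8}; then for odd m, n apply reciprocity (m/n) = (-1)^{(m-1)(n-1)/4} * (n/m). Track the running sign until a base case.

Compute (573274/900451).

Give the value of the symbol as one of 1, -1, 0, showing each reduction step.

1

573274 = 2^1·286637; (2/900451) = -1 since 900451 mod 8 = 3, so (573274/900451) = (-1)^1·(286637/900451); sign now -1
reciprocity: (286637/900451) = +1·(900451/286637) since 286637 mod 4 = 1, 900451 mod 4 = 3; sign now -1
(900451/286637) = (40540/286637)   [reduce mod 286637]
40540 = 2^2·10135; (2/286637) = -1 since 286637 mod 8 = 5, so (40540/286637) = (-1)^2·(10135/286637); sign now -1
reciprocity: (10135/286637) = +1·(286637/10135) since 10135 mod 4 = 3, 286637 mod 4 = 1; sign now -1
(286637/10135) = (2857/10135)   [reduce mod 10135]
reciprocity: (2857/10135) = +1·(10135/2857) since 2857 mod 4 = 1, 10135 mod 4 = 3; sign now -1
(10135/2857) = (1564/2857)   [reduce mod 2857]
1564 = 2^2·391; (2/2857) = +1 since 2857 mod 8 = 1, so (1564/2857) = (+1)^2·(391/2857); sign now -1
reciprocity: (391/2857) = +1·(2857/391) since 391 mod 4 = 3, 2857 mod 4 = 1; sign now -1
(2857/391) = (120/391)   [reduce mod 391]
120 = 2^3·15; (2/391) = +1 since 391 mod 8 = 7, so (120/391) = (+1)^3·(15/391); sign now -1
reciprocity: (15/391) = -1·(391/15) since 15 mod 4 = 3, 391 mod 4 = 3; sign now +1
(391/15) = (1/15)   [reduce mod 15]
(1/15) = 1; final value = sign = +1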